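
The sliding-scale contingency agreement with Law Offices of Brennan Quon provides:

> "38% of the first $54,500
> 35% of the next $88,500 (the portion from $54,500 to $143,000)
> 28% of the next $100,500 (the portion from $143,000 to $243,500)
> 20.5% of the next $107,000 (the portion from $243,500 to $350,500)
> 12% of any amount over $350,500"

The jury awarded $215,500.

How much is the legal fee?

First $54,500 at 38% = $20,710.00
Next $88,500 at 35% = $30,975.00
Remaining $72,500 at 28% = $20,300.00
Fee: $20,710.00 + $30,975.00 + $20,300.00 = $71,985.00

$71,985.00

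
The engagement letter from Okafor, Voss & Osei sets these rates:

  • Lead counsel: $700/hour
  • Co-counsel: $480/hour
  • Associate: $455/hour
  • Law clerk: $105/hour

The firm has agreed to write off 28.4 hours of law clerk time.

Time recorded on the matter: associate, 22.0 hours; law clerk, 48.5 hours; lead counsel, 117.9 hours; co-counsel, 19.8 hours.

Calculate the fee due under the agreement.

$104,154.50

Lead counsel: 117.9 × $700 = $82,530.00
Co-counsel: 19.8 × $480 = $9,504.00
Associate: 22.0 × $455 = $10,010.00
Law clerk: 48.5 × $105 = $5,092.50
Subtotal: $107,136.50
Write-off: 28.4 × $105 = $2,982.00
Total: $107,136.50 − $2,982.00 = $104,154.50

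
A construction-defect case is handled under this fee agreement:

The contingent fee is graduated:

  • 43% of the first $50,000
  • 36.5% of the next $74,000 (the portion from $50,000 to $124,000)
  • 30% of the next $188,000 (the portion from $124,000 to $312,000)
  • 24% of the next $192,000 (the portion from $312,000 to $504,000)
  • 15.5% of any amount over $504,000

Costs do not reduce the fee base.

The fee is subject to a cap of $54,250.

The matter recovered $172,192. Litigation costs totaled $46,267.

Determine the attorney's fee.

$54,250.00

Fee base is the gross recovery, $172,192; costs are reimbursed separately.
First $50,000 at 43% = $21,500.00
Next $74,000 at 36.5% = $27,010.00
Remaining $48,192 at 30% = $14,457.60
Fee: $21,500.00 + $27,010.00 + $14,457.60 = $62,967.60
$62,967.60 exceeds the $54,250 cap, so the fee is capped at $54,250.00.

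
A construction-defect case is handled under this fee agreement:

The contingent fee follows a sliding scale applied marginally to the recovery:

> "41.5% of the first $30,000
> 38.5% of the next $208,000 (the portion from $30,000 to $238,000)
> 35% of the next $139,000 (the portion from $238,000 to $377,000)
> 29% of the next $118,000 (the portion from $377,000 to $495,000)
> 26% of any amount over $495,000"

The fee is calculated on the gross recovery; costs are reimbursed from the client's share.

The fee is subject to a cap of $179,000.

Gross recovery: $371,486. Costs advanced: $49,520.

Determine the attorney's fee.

$139,250.10

Fee base is the gross recovery, $371,486; costs are reimbursed separately.
First $30,000 at 41.5% = $12,450.00
Next $208,000 at 38.5% = $80,080.00
Remaining $133,486 at 35% = $46,720.10
Fee: $12,450.00 + $80,080.00 + $46,720.10 = $139,250.10
$139,250.10 is under the $179,000 cap.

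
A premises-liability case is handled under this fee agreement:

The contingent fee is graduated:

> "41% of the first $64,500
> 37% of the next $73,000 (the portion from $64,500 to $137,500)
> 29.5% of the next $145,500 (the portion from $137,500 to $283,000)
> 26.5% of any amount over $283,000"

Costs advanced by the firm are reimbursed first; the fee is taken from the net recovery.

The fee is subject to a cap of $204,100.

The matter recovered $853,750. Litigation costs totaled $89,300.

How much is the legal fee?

Fee base (net of costs): $853,750 − $89,300 = $764,450
First $64,500 at 41% = $26,445.00
Next $73,000 at 37% = $27,010.00
Next $145,500 at 29.5% = $42,922.50
Remaining $481,450 at 26.5% = $127,584.25
Fee: $26,445.00 + $27,010.00 + $42,922.50 + $127,584.25 = $223,961.75
$223,961.75 exceeds the $204,100 cap, so the fee is capped at $204,100.00.

$204,100.00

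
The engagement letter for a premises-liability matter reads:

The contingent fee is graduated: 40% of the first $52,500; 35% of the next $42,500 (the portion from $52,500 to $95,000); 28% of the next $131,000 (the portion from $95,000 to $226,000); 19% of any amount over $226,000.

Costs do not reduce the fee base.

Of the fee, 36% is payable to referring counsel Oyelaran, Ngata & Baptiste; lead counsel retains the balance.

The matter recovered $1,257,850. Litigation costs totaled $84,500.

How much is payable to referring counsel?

$96,698.34

Fee base is the gross recovery, $1,257,850; costs are reimbursed separately.
First $52,500 at 40% = $21,000.00
Next $42,500 at 35% = $14,875.00
Next $131,000 at 28% = $36,680.00
Remaining $1,031,850 at 19% = $196,051.50
Fee: $21,000.00 + $14,875.00 + $36,680.00 + $196,051.50 = $268,606.50
Referral share: 36% of $268,606.50 = $96,698.34; lead counsel retains $268,606.50 − $96,698.34 = $171,908.16.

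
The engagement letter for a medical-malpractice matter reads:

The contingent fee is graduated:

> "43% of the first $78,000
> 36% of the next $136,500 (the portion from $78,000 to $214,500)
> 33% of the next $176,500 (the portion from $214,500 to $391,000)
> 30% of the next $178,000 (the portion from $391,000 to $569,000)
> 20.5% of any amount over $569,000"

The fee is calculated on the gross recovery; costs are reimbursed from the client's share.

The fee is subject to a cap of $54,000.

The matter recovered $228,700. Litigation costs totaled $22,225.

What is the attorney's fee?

Fee base is the gross recovery, $228,700; costs are reimbursed separately.
First $78,000 at 43% = $33,540.00
Next $136,500 at 36% = $49,140.00
Remaining $14,200 at 33% = $4,686.00
Fee: $33,540.00 + $49,140.00 + $4,686.00 = $87,366.00
$87,366.00 exceeds the $54,000 cap, so the fee is capped at $54,000.00.

$54,000.00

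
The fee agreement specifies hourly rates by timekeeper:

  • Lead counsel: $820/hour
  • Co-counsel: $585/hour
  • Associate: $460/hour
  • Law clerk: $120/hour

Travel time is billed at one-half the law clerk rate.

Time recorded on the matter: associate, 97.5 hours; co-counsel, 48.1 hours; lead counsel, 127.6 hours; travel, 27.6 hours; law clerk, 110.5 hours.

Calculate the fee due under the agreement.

Lead counsel: 127.6 × $820 = $104,632.00
Co-counsel: 48.1 × $585 = $28,138.50
Associate: 97.5 × $460 = $44,850.00
Law clerk: 110.5 × $120 = $13,260.00
Subtotal: $104,632.00 + $28,138.50 + $44,850.00 + $13,260.00 = $190,880.50
Travel: 27.6 × ($120 ÷ 2) = 27.6 × $60.00 = $1,656.00
Total: $190,880.50 + $1,656.00 = $192,536.50

$192,536.50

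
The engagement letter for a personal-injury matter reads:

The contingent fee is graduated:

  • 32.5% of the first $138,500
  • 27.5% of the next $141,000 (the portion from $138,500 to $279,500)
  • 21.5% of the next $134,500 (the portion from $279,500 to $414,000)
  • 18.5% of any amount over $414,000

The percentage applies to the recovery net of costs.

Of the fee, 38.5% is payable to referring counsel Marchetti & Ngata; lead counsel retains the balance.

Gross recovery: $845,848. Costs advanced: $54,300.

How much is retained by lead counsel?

Fee base (net of costs): $845,848 − $54,300 = $791,548
First $138,500 at 32.5% = $45,012.50
Next $141,000 at 27.5% = $38,775.00
Next $134,500 at 21.5% = $28,917.50
Remaining $377,548 at 18.5% = $69,846.38
Fee: $45,012.50 + $38,775.00 + $28,917.50 + $69,846.38 = $182,551.38
Referral share: 38.5% of $182,551.38 = $70,282.28; lead counsel retains $182,551.38 − $70,282.28 = $112,269.10.

$112,269.10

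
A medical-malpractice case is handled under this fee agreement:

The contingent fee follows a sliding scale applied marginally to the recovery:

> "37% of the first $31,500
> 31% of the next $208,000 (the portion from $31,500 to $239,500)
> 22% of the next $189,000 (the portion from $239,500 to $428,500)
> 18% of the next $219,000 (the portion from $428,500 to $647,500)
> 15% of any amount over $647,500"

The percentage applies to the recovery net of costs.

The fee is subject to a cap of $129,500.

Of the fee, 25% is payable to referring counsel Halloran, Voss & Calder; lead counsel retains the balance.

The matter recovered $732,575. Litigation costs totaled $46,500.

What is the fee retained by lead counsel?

Fee base (net of costs): $732,575 − $46,500 = $686,075
First $31,500 at 37% = $11,655.00
Next $208,000 at 31% = $64,480.00
Next $189,000 at 22% = $41,580.00
Next $219,000 at 18% = $39,420.00
Remaining $38,575 at 15% = $5,786.25
Fee: $11,655.00 + $64,480.00 + $41,580.00 + $39,420.00 + $5,786.25 = $162,921.25
$162,921.25 exceeds the $129,500 cap, so the fee is capped at $129,500.00.
Referral share: 25% of $129,500.00 = $32,375.00; lead counsel retains $129,500.00 − $32,375.00 = $97,125.00.

$97,125.00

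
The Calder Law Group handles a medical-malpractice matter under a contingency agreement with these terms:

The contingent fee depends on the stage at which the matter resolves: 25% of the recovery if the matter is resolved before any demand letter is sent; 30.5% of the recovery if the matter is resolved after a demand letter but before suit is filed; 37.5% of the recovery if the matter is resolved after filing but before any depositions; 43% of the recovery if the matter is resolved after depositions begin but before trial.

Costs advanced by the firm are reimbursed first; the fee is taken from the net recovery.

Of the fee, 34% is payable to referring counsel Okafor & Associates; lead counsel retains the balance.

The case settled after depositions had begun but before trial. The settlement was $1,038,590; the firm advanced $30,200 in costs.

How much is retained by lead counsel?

$286,181.08

Fee base (net of costs): $1,038,590 − $30,200 = $1,008,390
The matter settled after depositions had begun but before trial, so the 43% rate applies.
$1,008,390 × 43% = $433,607.70
Referral share: 34% of $433,607.70 = $147,426.62; lead counsel retains $433,607.70 − $147,426.62 = $286,181.08.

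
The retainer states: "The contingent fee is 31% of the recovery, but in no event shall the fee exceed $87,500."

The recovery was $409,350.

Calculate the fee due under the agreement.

31% of $409,350 = $126,898.50
That exceeds the $87,500 cap, so the fee is capped at $87,500.

$87,500.00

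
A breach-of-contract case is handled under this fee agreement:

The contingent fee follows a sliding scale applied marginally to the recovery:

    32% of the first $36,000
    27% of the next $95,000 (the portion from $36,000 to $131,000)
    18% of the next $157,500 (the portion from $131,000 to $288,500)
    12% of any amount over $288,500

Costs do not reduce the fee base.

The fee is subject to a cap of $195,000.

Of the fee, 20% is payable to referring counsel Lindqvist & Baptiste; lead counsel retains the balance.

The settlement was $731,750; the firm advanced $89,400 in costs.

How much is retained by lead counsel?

$94,968.00

Fee base is the gross recovery, $731,750; costs are reimbursed separately.
First $36,000 at 32% = $11,520.00
Next $95,000 at 27% = $25,650.00
Next $157,500 at 18% = $28,350.00
Remaining $443,250 at 12% = $53,190.00
Fee: $11,520.00 + $25,650.00 + $28,350.00 + $53,190.00 = $118,710.00
$118,710.00 is under the $195,000 cap.
Referral share: 20% of $118,710.00 = $23,742.00; lead counsel retains $118,710.00 − $23,742.00 = $94,968.00.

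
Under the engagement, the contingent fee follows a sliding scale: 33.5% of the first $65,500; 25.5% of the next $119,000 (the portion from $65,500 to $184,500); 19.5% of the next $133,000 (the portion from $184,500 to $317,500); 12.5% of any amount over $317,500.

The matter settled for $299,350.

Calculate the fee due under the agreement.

$74,683.25

First $65,500 at 33.5% = $21,942.50
Next $119,000 at 25.5% = $30,345.00
Remaining $114,850 at 19.5% = $22,395.75
Fee: $21,942.50 + $30,345.00 + $22,395.75 = $74,683.25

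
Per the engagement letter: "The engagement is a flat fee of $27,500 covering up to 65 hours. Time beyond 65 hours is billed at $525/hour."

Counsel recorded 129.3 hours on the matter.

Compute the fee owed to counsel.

Flat fee: $27,500.00
Excess hours: 129.3 − 65 = 64.3
Overrun: 64.3 × $525 = $33,757.50
Total: $27,500.00 + $33,757.50 = $61,257.50

$61,257.50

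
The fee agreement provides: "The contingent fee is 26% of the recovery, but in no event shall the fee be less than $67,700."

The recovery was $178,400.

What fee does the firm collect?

$67,700.00

26% of $178,400 = $46,384.00
That is below the $67,700 minimum, so the minimum applies.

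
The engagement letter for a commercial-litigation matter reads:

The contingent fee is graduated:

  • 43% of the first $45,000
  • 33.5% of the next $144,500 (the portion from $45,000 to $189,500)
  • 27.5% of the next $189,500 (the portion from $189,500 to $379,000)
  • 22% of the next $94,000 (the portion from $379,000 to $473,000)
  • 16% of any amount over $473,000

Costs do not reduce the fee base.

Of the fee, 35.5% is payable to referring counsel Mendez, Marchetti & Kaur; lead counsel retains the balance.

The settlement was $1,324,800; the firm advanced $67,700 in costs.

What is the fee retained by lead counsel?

$178,560.51

Fee base is the gross recovery, $1,324,800; costs are reimbursed separately.
First $45,000 at 43% = $19,350.00
Next $144,500 at 33.5% = $48,407.50
Next $189,500 at 27.5% = $52,112.50
Next $94,000 at 22% = $20,680.00
Remaining $851,800 at 16% = $136,288.00
Fee: $19,350.00 + $48,407.50 + $52,112.50 + $20,680.00 + $136,288.00 = $276,838.00
Referral share: 35.5% of $276,838.00 = $98,277.49; lead counsel retains $276,838.00 − $98,277.49 = $178,560.51.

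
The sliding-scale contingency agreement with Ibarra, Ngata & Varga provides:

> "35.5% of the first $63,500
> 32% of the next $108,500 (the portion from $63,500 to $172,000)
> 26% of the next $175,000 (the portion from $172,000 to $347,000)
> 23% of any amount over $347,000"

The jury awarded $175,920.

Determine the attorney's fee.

$58,281.70

First $63,500 at 35.5% = $22,542.50
Next $108,500 at 32% = $34,720.00
Remaining $3,920 at 26% = $1,019.20
Fee: $22,542.50 + $34,720.00 + $1,019.20 = $58,281.70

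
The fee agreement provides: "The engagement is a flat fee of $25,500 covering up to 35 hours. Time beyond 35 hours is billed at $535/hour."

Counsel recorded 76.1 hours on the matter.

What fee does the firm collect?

$47,488.50

Flat fee: $25,500.00
Excess hours: 76.1 − 35 = 41.1
Overrun: 41.1 × $535 = $21,988.50
Total: $25,500.00 + $21,988.50 = $47,488.50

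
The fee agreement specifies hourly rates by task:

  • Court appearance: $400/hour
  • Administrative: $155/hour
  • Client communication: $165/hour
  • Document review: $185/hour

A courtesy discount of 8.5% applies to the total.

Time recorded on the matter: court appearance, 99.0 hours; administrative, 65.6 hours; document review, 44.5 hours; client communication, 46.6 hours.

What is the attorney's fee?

$60,105.89

Court appearance: 99.0 × $400 = $39,600.00
Administrative: 65.6 × $155 = $10,168.00
Client communication: 46.6 × $165 = $7,689.00
Document review: 44.5 × $185 = $8,232.50
Subtotal: $65,689.50
Less 8.5% discount: −$5,583.61
Total: $65,689.50 − $5,583.61 = $60,105.89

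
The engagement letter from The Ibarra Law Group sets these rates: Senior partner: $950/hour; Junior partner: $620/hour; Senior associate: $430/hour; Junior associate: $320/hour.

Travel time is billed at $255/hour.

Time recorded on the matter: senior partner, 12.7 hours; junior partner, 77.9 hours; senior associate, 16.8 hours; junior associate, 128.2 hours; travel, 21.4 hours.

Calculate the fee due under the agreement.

$114,068.00

Senior partner: 12.7 × $950 = $12,065.00
Junior partner: 77.9 × $620 = $48,298.00
Senior associate: 16.8 × $430 = $7,224.00
Junior associate: 128.2 × $320 = $41,024.00
Subtotal: $12,065.00 + $48,298.00 + $7,224.00 + $41,024.00 = $108,611.00
Travel: 21.4 × $255 = $5,457.00
Total: $108,611.00 + $5,457.00 = $114,068.00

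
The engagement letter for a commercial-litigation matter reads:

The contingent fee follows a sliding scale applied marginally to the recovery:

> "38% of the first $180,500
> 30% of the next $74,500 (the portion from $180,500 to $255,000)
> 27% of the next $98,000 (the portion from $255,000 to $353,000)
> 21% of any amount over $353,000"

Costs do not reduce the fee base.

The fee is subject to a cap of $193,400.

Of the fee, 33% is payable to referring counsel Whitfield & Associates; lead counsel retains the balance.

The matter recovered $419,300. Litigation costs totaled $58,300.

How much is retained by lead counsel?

$87,986.41

Fee base is the gross recovery, $419,300; costs are reimbursed separately.
First $180,500 at 38% = $68,590.00
Next $74,500 at 30% = $22,350.00
Next $98,000 at 27% = $26,460.00
Remaining $66,300 at 21% = $13,923.00
Fee: $68,590.00 + $22,350.00 + $26,460.00 + $13,923.00 = $131,323.00
$131,323.00 is under the $193,400 cap.
Referral share: 33% of $131,323.00 = $43,336.59; lead counsel retains $131,323.00 − $43,336.59 = $87,986.41.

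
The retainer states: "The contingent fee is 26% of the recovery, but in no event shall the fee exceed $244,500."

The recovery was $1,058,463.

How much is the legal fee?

26% of $1,058,463 = $275,200.38
That exceeds the $244,500 cap, so the fee is capped at $244,500.

$244,500.00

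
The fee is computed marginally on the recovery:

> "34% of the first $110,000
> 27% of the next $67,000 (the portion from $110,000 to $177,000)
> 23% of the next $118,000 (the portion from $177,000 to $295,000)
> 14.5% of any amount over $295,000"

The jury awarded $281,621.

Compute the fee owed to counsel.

$79,552.83

First $110,000 at 34% = $37,400.00
Next $67,000 at 27% = $18,090.00
Remaining $104,621 at 23% = $24,062.83
Fee: $37,400.00 + $18,090.00 + $24,062.83 = $79,552.83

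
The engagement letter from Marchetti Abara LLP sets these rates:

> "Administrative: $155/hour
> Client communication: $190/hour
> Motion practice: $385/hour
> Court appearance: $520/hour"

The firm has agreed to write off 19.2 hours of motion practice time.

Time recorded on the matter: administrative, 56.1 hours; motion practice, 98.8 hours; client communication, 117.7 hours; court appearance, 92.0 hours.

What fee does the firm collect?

Administrative: 56.1 × $155 = $8,695.50
Client communication: 117.7 × $190 = $22,363.00
Motion practice: 98.8 × $385 = $38,038.00
Court appearance: 92.0 × $520 = $47,840.00
Subtotal: $116,936.50
Write-off: 19.2 × $385 = $7,392.00
Total: $116,936.50 − $7,392.00 = $109,544.50

$109,544.50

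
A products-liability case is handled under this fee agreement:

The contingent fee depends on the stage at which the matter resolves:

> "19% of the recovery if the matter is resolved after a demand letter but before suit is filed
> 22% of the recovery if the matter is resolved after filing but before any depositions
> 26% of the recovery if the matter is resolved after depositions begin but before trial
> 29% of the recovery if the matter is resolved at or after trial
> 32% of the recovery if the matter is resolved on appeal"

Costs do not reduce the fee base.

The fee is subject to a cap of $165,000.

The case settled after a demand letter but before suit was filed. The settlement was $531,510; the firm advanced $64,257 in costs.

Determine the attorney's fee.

Fee base is the gross recovery, $531,510; costs are reimbursed separately.
The matter settled after a demand letter but before suit was filed, so the 19% rate applies.
$531,510 × 19% = $100,986.90
$100,986.90 is under the $165,000 cap.

$100,986.90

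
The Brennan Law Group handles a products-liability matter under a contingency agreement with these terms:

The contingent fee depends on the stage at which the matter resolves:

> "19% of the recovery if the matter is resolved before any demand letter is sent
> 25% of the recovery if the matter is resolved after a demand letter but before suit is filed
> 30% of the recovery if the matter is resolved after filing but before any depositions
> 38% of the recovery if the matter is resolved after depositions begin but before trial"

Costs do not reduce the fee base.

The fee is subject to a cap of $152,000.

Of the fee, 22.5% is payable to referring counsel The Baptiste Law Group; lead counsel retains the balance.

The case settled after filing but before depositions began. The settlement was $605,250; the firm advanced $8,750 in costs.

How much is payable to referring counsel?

$34,200.00

Fee base is the gross recovery, $605,250; costs are reimbursed separately.
The matter settled after filing but before depositions began, so the 30% rate applies.
$605,250 × 30% = $181,575.00
$181,575.00 exceeds the $152,000 cap, so the fee is capped at $152,000.00.
Referral share: 22.5% of $152,000.00 = $34,200.00; lead counsel retains $152,000.00 − $34,200.00 = $117,800.00.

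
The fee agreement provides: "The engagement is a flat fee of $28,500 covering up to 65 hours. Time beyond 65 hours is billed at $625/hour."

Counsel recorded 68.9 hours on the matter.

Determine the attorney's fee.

$30,937.50

Flat fee: $28,500.00
Excess hours: 68.9 − 65 = 3.9
Overrun: 3.9 × $625 = $2,437.50
Total: $28,500.00 + $2,437.50 = $30,937.50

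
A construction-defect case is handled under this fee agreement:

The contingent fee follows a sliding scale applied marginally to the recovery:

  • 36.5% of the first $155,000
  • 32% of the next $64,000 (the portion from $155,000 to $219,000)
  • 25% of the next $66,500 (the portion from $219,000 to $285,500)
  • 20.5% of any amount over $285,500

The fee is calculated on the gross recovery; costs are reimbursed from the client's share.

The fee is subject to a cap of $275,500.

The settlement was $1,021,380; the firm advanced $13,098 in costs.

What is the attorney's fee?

$244,535.40

Fee base is the gross recovery, $1,021,380; costs are reimbursed separately.
First $155,000 at 36.5% = $56,575.00
Next $64,000 at 32% = $20,480.00
Next $66,500 at 25% = $16,625.00
Remaining $735,880 at 20.5% = $150,855.40
Fee: $56,575.00 + $20,480.00 + $16,625.00 + $150,855.40 = $244,535.40
$244,535.40 is under the $275,500 cap.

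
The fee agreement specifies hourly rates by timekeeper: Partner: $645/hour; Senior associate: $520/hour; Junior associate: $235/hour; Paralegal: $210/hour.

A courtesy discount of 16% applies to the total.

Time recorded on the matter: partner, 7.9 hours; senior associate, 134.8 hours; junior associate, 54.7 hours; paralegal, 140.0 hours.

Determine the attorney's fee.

Partner: 7.9 × $645 = $5,095.50
Senior associate: 134.8 × $520 = $70,096.00
Junior associate: 54.7 × $235 = $12,854.50
Paralegal: 140.0 × $210 = $29,400.00
Subtotal: $117,446.00
Less 16% discount: −$18,791.36
Total: $117,446.00 − $18,791.36 = $98,654.64

$98,654.64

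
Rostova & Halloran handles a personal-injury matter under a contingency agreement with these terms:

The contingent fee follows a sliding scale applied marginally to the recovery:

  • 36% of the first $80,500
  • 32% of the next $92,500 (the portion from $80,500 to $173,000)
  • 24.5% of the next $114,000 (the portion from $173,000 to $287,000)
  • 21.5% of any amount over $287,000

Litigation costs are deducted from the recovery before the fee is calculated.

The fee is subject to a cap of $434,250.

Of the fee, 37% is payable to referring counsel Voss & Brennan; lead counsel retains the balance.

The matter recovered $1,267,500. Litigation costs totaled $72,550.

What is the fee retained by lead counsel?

Fee base (net of costs): $1,267,500 − $72,550 = $1,194,950
First $80,500 at 36% = $28,980.00
Next $92,500 at 32% = $29,600.00
Next $114,000 at 24.5% = $27,930.00
Remaining $907,950 at 21.5% = $195,209.25
Fee: $28,980.00 + $29,600.00 + $27,930.00 + $195,209.25 = $281,719.25
$281,719.25 is under the $434,250 cap.
Referral share: 37% of $281,719.25 = $104,236.12; lead counsel retains $281,719.25 − $104,236.12 = $177,483.13.

$177,483.13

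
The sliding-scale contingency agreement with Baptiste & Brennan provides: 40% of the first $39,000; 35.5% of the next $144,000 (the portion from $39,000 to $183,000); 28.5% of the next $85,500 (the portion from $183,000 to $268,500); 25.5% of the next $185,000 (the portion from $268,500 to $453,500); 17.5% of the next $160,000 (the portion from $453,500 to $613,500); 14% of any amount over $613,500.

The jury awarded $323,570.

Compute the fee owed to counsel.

First $39,000 at 40% = $15,600.00
Next $144,000 at 35.5% = $51,120.00
Next $85,500 at 28.5% = $24,367.50
Remaining $55,070 at 25.5% = $14,042.85
Fee: $15,600.00 + $51,120.00 + $24,367.50 + $14,042.85 = $105,130.35

$105,130.35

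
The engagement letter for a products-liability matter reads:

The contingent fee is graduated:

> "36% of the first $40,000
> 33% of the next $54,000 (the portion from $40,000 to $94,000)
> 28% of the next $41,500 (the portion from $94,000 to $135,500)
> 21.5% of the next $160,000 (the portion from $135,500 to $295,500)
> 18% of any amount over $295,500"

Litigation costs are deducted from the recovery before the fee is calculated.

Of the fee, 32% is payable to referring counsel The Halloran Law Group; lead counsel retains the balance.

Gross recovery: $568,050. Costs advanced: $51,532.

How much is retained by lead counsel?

$80,255.80

Fee base (net of costs): $568,050 − $51,532 = $516,518
First $40,000 at 36% = $14,400.00
Next $54,000 at 33% = $17,820.00
Next $41,500 at 28% = $11,620.00
Next $160,000 at 21.5% = $34,400.00
Remaining $221,018 at 18% = $39,783.24
Fee: $14,400.00 + $17,820.00 + $11,620.00 + $34,400.00 + $39,783.24 = $118,023.24
Referral share: 32% of $118,023.24 = $37,767.44; lead counsel retains $118,023.24 − $37,767.44 = $80,255.80.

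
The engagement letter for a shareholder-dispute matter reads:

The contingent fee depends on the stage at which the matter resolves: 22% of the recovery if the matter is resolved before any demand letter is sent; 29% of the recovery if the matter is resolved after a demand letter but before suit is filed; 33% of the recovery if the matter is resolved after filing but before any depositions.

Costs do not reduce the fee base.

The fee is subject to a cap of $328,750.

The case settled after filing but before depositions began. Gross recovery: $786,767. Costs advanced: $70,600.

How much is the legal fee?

Fee base is the gross recovery, $786,767; costs are reimbursed separately.
The matter settled after filing but before depositions began, so the 33% rate applies.
$786,767 × 33% = $259,633.11
$259,633.11 is under the $328,750 cap.

$259,633.11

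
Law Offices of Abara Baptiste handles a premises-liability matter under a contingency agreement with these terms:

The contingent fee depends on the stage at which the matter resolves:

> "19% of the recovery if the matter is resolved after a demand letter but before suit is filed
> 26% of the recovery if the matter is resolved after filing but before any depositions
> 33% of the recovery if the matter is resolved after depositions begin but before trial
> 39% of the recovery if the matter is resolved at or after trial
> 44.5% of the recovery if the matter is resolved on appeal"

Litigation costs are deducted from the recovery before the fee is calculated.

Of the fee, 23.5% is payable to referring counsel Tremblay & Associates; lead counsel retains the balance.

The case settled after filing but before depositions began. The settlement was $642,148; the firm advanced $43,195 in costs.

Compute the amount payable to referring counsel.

$36,596.03

Fee base (net of costs): $642,148 − $43,195 = $598,953
The matter settled after filing but before depositions began, so the 26% rate applies.
$598,953 × 26% = $155,727.78
Referral share: 23.5% of $155,727.78 = $36,596.03; lead counsel retains $155,727.78 − $36,596.03 = $119,131.75.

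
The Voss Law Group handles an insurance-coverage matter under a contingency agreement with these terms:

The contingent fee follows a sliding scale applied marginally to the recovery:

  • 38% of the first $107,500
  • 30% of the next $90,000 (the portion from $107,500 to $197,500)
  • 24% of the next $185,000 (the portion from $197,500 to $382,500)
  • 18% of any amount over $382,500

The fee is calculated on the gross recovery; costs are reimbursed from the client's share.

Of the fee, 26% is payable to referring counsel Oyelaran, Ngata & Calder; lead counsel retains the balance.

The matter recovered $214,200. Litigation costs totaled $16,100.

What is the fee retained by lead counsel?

Fee base is the gross recovery, $214,200; costs are reimbursed separately.
First $107,500 at 38% = $40,850.00
Next $90,000 at 30% = $27,000.00
Remaining $16,700 at 24% = $4,008.00
Fee: $40,850.00 + $27,000.00 + $4,008.00 = $71,858.00
Referral share: 26% of $71,858.00 = $18,683.08; lead counsel retains $71,858.00 − $18,683.08 = $53,174.92.

$53,174.92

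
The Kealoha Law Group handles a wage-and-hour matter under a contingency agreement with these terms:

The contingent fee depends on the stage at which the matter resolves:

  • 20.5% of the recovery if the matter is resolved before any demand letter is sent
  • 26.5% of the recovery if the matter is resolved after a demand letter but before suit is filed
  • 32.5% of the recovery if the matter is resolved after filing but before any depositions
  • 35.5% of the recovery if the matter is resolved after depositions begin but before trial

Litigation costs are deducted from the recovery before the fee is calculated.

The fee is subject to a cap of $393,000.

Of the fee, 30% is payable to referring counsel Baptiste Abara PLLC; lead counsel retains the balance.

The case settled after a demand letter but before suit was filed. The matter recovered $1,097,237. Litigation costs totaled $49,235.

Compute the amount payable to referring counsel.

$83,316.16

Fee base (net of costs): $1,097,237 − $49,235 = $1,048,002
The matter settled after a demand letter but before suit was filed, so the 26.5% rate applies.
$1,048,002 × 26.5% = $277,720.53
$277,720.53 is under the $393,000 cap.
Referral share: 30% of $277,720.53 = $83,316.16; lead counsel retains $277,720.53 − $83,316.16 = $194,404.37.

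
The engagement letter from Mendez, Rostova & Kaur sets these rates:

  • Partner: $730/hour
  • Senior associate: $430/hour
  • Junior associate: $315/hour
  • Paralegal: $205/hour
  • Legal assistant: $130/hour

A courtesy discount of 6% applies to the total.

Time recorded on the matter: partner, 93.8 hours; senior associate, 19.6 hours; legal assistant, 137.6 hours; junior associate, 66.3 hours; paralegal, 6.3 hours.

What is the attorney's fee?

Partner: 93.8 × $730 = $68,474.00
Senior associate: 19.6 × $430 = $8,428.00
Junior associate: 66.3 × $315 = $20,884.50
Paralegal: 6.3 × $205 = $1,291.50
Legal assistant: 137.6 × $130 = $17,888.00
Subtotal: $116,966.00
Less 6% discount: −$7,017.96
Total: $116,966.00 − $7,017.96 = $109,948.04

$109,948.04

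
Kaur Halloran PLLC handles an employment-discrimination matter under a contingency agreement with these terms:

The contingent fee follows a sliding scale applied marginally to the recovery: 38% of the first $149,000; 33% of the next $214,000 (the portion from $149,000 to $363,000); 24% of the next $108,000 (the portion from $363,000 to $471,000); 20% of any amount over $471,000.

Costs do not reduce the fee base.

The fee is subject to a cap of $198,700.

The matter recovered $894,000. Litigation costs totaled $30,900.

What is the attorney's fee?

$198,700.00

Fee base is the gross recovery, $894,000; costs are reimbursed separately.
First $149,000 at 38% = $56,620.00
Next $214,000 at 33% = $70,620.00
Next $108,000 at 24% = $25,920.00
Remaining $423,000 at 20% = $84,600.00
Fee: $56,620.00 + $70,620.00 + $25,920.00 + $84,600.00 = $237,760.00
$237,760.00 exceeds the $198,700 cap, so the fee is capped at $198,700.00.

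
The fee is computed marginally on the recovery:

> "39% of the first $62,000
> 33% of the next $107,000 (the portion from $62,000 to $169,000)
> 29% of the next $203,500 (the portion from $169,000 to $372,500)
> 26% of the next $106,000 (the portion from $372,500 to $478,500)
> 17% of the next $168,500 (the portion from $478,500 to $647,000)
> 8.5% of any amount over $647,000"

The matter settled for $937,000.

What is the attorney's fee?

First $62,000 at 39% = $24,180.00
Next $107,000 at 33% = $35,310.00
Next $203,500 at 29% = $59,015.00
Next $106,000 at 26% = $27,560.00
Next $168,500 at 17% = $28,645.00
Remaining $290,000 at 8.5% = $24,650.00
Fee: $24,180.00 + $35,310.00 + $59,015.00 + $27,560.00 + $28,645.00 + $24,650.00 = $199,360.00

$199,360.00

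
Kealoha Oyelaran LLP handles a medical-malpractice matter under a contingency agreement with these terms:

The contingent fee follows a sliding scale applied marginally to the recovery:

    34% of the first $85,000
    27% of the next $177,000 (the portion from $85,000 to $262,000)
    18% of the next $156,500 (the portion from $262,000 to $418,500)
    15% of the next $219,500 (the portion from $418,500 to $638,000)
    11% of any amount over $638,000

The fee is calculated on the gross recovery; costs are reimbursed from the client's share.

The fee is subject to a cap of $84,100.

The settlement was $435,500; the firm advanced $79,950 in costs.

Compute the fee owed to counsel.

Fee base is the gross recovery, $435,500; costs are reimbursed separately.
First $85,000 at 34% = $28,900.00
Next $177,000 at 27% = $47,790.00
Next $156,500 at 18% = $28,170.00
Remaining $17,000 at 15% = $2,550.00
Fee: $28,900.00 + $47,790.00 + $28,170.00 + $2,550.00 = $107,410.00
$107,410.00 exceeds the $84,100 cap, so the fee is capped at $84,100.00.

$84,100.00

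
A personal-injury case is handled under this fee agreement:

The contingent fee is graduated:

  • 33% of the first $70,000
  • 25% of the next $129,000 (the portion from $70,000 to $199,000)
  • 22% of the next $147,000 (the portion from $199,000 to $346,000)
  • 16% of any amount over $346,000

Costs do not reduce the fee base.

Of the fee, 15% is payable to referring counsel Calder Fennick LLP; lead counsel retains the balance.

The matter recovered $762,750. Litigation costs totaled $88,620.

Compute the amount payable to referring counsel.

Fee base is the gross recovery, $762,750; costs are reimbursed separately.
First $70,000 at 33% = $23,100.00
Next $129,000 at 25% = $32,250.00
Next $147,000 at 22% = $32,340.00
Remaining $416,750 at 16% = $66,680.00
Fee: $23,100.00 + $32,250.00 + $32,340.00 + $66,680.00 = $154,370.00
Referral share: 15% of $154,370.00 = $23,155.50; lead counsel retains $154,370.00 − $23,155.50 = $131,214.50.

$23,155.50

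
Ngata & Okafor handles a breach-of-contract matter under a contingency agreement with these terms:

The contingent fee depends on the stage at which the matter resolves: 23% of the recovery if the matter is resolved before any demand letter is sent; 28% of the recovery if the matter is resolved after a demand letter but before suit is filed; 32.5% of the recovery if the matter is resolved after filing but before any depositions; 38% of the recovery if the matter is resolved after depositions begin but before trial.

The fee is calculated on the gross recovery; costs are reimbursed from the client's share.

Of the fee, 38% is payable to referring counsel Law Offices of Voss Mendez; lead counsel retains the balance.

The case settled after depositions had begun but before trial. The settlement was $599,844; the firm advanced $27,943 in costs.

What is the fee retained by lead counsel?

Fee base is the gross recovery, $599,844; costs are reimbursed separately.
The matter settled after depositions had begun but before trial, so the 38% rate applies.
$599,844 × 38% = $227,940.72
Referral share: 38% of $227,940.72 = $86,617.47; lead counsel retains $227,940.72 − $86,617.47 = $141,323.25.

$141,323.25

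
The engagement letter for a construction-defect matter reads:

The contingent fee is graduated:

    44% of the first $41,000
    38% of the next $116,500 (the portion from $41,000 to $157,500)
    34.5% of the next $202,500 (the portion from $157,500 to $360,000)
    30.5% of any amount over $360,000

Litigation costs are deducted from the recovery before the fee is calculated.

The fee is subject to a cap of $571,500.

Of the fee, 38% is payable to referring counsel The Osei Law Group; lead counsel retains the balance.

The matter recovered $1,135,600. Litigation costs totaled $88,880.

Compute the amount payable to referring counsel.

Fee base (net of costs): $1,135,600 − $88,880 = $1,046,720
First $41,000 at 44% = $18,040.00
Next $116,500 at 38% = $44,270.00
Next $202,500 at 34.5% = $69,862.50
Remaining $686,720 at 30.5% = $209,449.60
Fee: $18,040.00 + $44,270.00 + $69,862.50 + $209,449.60 = $341,622.10
$341,622.10 is under the $571,500 cap.
Referral share: 38% of $341,622.10 = $129,816.40; lead counsel retains $341,622.10 − $129,816.40 = $211,805.70.

$129,816.40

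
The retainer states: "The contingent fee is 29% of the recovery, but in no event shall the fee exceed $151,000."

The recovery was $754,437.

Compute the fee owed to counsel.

29% of $754,437 = $218,786.73
That exceeds the $151,000 cap, so the fee is capped at $151,000.

$151,000.00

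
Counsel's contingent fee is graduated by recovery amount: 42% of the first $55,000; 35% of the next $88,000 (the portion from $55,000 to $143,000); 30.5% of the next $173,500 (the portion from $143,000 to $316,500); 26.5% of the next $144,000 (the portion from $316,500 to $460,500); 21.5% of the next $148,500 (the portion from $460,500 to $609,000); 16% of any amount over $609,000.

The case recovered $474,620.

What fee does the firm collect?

$148,013.30

First $55,000 at 42% = $23,100.00
Next $88,000 at 35% = $30,800.00
Next $173,500 at 30.5% = $52,917.50
Next $144,000 at 26.5% = $38,160.00
Remaining $14,120 at 21.5% = $3,035.80
Fee: $23,100.00 + $30,800.00 + $52,917.50 + $38,160.00 + $3,035.80 = $148,013.30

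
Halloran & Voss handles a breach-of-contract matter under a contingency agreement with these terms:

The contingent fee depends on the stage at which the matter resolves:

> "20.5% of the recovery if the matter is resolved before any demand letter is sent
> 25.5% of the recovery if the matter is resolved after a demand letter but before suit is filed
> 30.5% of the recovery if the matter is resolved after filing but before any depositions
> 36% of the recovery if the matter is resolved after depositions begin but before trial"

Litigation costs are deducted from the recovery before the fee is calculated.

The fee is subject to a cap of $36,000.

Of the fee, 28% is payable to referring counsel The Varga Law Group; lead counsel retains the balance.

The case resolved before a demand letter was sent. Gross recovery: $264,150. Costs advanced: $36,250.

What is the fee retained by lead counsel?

$25,920.00

Fee base (net of costs): $264,150 − $36,250 = $227,900
The matter resolved before a demand letter was sent, so the 20.5% rate applies.
$227,900 × 20.5% = $46,719.50
$46,719.50 exceeds the $36,000 cap, so the fee is capped at $36,000.00.
Referral share: 28% of $36,000.00 = $10,080.00; lead counsel retains $36,000.00 − $10,080.00 = $25,920.00.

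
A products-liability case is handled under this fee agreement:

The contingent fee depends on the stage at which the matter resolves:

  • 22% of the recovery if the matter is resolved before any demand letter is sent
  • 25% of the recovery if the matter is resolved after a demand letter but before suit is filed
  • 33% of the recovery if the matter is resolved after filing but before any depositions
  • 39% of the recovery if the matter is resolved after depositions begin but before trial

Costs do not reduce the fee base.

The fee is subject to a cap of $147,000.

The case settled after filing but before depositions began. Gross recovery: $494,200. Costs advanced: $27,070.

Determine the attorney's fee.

Fee base is the gross recovery, $494,200; costs are reimbursed separately.
The matter settled after filing but before depositions began, so the 33% rate applies.
$494,200 × 33% = $163,086.00
$163,086.00 exceeds the $147,000 cap, so the fee is capped at $147,000.00.

$147,000.00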